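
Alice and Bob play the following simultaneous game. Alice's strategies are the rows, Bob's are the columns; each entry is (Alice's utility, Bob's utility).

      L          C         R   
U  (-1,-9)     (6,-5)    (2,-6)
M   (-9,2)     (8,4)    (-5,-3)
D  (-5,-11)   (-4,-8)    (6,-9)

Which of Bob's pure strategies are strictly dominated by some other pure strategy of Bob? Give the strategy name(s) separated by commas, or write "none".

L is strictly dominated by C (U: -5>-9, M: 4>2, D: -8>-11).
C: no other strategy beats it everywhere (L at U (-5>-9); R at U (-5>-6)).
R: dominated, since C does at least as well everywhere (U: -5>-6, M: 4>-3, D: -8>-9).

L, R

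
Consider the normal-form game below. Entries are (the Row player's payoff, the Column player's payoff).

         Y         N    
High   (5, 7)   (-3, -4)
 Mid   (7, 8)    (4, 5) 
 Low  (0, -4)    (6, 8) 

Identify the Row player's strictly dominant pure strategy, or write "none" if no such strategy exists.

none

High fails to dominate Mid at Y (5<7).
Mid fails to dominate Low at N (4<6).
Low fails to dominate High at Y (0<5).
No single strategy dominates all the others.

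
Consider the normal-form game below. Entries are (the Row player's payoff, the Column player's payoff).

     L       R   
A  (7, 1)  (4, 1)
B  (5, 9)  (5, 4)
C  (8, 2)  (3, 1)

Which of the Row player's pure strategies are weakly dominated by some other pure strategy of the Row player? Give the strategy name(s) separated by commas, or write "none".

A is not dominated — it holds its own against B at L (7>5); C at R (4>3).
Nothing dominates B: A at R (5>4); C at R (5>3).
C is not dominated — it holds its own against A at L (8>7); B at L (8>5).

none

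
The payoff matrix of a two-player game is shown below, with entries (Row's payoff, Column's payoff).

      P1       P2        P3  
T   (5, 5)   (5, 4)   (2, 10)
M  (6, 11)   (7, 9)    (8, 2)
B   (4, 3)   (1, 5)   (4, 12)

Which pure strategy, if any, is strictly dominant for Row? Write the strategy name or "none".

M

M vs T: P1: 6>5, P2: 7>5, P3: 8>2.
M vs B: P1: 6>4, P2: 7>1, P3: 8>4.
M strictly beats every other strategy against every opponent action, so it is strictly dominant.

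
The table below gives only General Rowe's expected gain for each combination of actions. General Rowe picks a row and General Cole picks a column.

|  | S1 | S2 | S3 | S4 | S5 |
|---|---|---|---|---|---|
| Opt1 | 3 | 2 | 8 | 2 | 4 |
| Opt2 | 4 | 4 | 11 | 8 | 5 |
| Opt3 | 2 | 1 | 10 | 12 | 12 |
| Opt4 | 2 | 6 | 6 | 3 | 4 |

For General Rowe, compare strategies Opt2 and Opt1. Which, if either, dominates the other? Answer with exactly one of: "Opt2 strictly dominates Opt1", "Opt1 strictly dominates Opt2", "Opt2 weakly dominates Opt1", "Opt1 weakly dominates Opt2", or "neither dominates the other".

Opt2's payoffs vs Opt1's, by General Cole's action — S1: 4>3, S2: 4>2, S3: 11>8, S4: 8>2, S5: 5>4.
Opt2 gives a strictly higher payoff against every action of General Cole, so Opt2 strictly dominates Opt1.

Opt2 strictly dominates Opt1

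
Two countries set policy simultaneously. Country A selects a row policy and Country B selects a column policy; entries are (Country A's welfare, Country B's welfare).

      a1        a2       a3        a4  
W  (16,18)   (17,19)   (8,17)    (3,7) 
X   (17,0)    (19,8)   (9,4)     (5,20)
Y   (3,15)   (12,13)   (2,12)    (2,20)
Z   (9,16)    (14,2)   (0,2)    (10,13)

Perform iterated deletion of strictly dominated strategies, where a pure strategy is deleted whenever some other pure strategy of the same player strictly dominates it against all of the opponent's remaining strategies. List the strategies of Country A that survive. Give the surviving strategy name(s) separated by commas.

X, Z

For Country A, X strictly dominates W on the remaining columns (a1: 17>16, a2: 19>17, a3: 9>8, a4: 5>3); eliminate W.
Row Y is eliminated: X beats it against every remaining column (a1: 17>3, a2: 19>12, a3: 9>2, a4: 5>2).
Column a2 is eliminated: a4 beats it against every remaining row (X: 20>8, Z: 13>2).
For Country B, a4 strictly dominates a3 on the remaining rows (X: 20>4, Z: 13>2); eliminate a3.
Among the remaining strategies, none is strictly dominated by another pure strategy of the same player, so the elimination stops.
Surviving strategies — Country A: {X, Z}; Country B: {a1, a4}.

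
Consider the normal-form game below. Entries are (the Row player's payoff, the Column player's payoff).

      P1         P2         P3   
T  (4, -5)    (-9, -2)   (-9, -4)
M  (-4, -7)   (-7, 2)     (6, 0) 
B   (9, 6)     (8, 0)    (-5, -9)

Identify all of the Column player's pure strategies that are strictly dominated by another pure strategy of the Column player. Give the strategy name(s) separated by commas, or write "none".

P3

P1 is not dominated — it holds its own against P2 at B (6>0); P3 at B (6>-9).
P2 is not dominated — it holds its own against P1 at T (-2>-5); P3 at T (-2>-4).
P2 strictly dominates P3 — T: -2>-4, M: 2>0, B: 0>-9.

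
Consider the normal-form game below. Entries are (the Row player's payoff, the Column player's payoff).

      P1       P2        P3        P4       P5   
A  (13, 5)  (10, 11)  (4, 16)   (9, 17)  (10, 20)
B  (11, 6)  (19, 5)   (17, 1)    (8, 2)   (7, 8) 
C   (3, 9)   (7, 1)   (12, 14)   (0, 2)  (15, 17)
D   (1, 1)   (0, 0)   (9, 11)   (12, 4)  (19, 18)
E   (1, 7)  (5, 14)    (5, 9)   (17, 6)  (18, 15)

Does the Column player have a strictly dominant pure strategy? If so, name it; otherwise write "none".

P5

P5 vs P1: A: 20>5, B: 8>6, C: 17>9, D: 18>1, E: 15>7.
P5 vs P2: A: 20>11, B: 8>5, C: 17>1, D: 18>0, E: 15>14.
P5 vs P3: A: 20>16, B: 8>1, C: 17>14, D: 18>11, E: 15>9.
P5 vs P4: A: 20>17, B: 8>2, C: 17>2, D: 18>4, E: 15>6.
P5 strictly beats every other strategy against every opponent action, so it is strictly dominant.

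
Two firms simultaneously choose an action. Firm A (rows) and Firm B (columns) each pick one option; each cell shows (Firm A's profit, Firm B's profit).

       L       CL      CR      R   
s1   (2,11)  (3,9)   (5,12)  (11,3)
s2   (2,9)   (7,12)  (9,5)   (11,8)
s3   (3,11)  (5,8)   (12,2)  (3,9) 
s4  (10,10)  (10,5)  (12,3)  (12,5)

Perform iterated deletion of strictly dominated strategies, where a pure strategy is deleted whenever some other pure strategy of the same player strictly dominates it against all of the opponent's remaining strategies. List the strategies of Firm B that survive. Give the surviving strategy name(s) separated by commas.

Firm A's strategy s1 is strictly dominated by s4 (L: 10>2, CL: 10>3, CR: 12>5, R: 12>11) and is removed.
Firm A's strategy s2 is strictly dominated by s4 (L: 10>2, CL: 10>7, CR: 12>9, R: 12>11) and is removed.
For Firm B, L strictly dominates CL on the remaining rows (s3: 11>8, s4: 10>5); eliminate CL.
Firm B's strategy CR is strictly dominated by L (s3: 11>2, s4: 10>3) and is removed.
Firm A's strategy s3 is strictly dominated by s4 (L: 10>3, R: 12>3) and is removed.
Firm B's strategy R is strictly dominated by L (s4: 10>5) and is removed.
Among the remaining strategies, none is strictly dominated by another pure strategy of the same player, so the elimination stops.
Surviving strategies — Firm A: {s4}; Firm B: {L}.

L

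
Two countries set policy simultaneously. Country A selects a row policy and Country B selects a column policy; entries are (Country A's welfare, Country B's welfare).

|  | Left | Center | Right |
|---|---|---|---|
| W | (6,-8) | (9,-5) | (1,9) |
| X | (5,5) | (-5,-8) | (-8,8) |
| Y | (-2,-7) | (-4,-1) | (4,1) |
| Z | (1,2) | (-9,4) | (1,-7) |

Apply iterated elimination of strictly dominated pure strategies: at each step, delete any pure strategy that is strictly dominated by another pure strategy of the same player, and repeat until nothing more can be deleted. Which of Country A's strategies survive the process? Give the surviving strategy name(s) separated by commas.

Country A's strategy X is strictly dominated by W (Left: 6>5, Center: 9>-5, Right: 1>-8) and is removed.
Country B's strategy Left is strictly dominated by Center (W: -5>-8, Y: -1>-7, Z: 4>2) and is removed.
Country A's strategy Z is strictly dominated by Y (Center: -4>-9, Right: 4>1) and is removed.
For Country B, Right strictly dominates Center on the remaining rows (W: 9>-5, Y: 1>-1); eliminate Center.
For Country A, Y strictly dominates W on the remaining columns (Right: 4>1); eliminate W.
Among the remaining strategies, none is strictly dominated by another pure strategy of the same player, so the elimination stops.
Surviving strategies — Country A: {Y}; Country B: {Right}.

Y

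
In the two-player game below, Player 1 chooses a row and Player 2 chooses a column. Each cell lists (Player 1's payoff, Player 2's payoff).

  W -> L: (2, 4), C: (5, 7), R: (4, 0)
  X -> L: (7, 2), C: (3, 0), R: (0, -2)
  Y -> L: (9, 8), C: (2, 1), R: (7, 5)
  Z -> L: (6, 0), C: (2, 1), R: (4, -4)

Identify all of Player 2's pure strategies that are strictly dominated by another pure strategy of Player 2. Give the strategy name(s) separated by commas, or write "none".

R

L: no other strategy beats it everywhere (C at X (2>0); R at W (4>0)).
Nothing dominates C: L at W (7>4); R at W (7>0).
L strictly dominates R — W: 4>0, X: 2>-2, Y: 8>5, Z: 0>-4.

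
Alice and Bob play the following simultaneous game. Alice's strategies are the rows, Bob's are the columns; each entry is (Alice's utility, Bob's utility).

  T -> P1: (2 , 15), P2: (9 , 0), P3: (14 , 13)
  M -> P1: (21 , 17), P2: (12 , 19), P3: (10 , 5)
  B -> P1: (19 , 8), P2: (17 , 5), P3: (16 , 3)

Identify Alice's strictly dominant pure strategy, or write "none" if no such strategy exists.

none

T fails to dominate M at P1 (2<21).
M fails to dominate T at P3 (10<14).
B fails to dominate M at P1 (19<21).
No single strategy dominates all the others.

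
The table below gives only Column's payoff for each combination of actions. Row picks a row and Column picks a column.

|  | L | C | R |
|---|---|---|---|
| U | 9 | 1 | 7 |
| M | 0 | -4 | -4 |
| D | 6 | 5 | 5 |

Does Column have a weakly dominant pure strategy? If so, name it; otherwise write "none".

L vs C: U: 9>1, M: 0>-4, D: 6>5.
L vs R: U: 9>7, M: 0>-4, D: 6>5.
L is at least as good as every other strategy against every opponent action, so it is weakly dominant.

L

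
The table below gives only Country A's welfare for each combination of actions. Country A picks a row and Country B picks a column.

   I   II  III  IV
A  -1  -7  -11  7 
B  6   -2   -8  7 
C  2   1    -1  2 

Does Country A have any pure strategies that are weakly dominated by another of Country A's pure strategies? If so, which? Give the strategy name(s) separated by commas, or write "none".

A: dominated, since B does at least as well everywhere (I: 6>-1, II: -2>-7, III: -8>-11, IV: 7=7).
Nothing dominates B: A at I (6>-1); C at I (6>2).
C is not dominated — it holds its own against A at I (2>-1); B at II (1>-2).

A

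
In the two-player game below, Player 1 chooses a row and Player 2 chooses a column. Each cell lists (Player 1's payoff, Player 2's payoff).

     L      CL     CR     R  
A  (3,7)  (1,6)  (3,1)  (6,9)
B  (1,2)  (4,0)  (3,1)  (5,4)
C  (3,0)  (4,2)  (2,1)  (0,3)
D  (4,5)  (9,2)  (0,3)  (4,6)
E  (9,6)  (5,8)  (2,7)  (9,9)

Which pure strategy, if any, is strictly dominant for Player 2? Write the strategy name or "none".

R

R vs L: A: 9>7, B: 4>2, C: 3>0, D: 6>5, E: 9>6.
R vs CL: A: 9>6, B: 4>0, C: 3>2, D: 6>2, E: 9>8.
R vs CR: A: 9>1, B: 4>1, C: 3>1, D: 6>3, E: 9>7.
R strictly beats every other strategy against every opponent action, so it is strictly dominant.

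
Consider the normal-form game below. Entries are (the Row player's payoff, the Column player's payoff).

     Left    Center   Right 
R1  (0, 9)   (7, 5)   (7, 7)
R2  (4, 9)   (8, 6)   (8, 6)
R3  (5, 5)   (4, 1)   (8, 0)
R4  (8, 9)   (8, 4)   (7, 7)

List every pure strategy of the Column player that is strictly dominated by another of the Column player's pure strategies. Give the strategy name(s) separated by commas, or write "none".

Center, Right

Nothing dominates Left: Center at R1 (9>5); Right at R1 (9>7).
Left strictly dominates Center — R1: 9>5, R2: 9>6, R3: 5>1, R4: 9>4.
Right is strictly dominated by Left (R1: 9>7, R2: 9>6, R3: 5>0, R4: 9>7).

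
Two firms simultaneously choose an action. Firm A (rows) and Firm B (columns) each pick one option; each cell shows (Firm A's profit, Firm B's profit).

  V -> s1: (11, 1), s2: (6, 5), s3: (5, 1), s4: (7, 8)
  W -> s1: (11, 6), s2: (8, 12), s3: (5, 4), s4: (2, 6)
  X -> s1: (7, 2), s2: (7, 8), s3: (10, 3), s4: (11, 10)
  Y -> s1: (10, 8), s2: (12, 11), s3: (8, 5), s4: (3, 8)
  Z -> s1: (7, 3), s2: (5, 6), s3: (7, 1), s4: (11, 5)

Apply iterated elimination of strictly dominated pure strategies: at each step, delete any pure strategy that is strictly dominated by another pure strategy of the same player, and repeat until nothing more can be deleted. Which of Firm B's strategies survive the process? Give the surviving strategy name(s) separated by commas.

For Firm B, s2 strictly dominates s1 on the remaining rows (V: 5>1, W: 12>6, X: 8>2, Y: 11>8, Z: 6>3); eliminate s1.
Firm A's strategy V is strictly dominated by X (s2: 7>6, s3: 10>5, s4: 11>7) and is removed.
Row W is eliminated: Y beats it against every remaining column (s2: 12>8, s3: 8>5, s4: 3>2).
Firm B's strategy s3 is strictly dominated by s2 (X: 8>3, Y: 11>5, Z: 6>1) and is removed.
Among the remaining strategies, none is strictly dominated by another pure strategy of the same player, so the elimination stops.
Surviving strategies — Firm A: {X, Y, Z}; Firm B: {s2, s4}.

s2, s4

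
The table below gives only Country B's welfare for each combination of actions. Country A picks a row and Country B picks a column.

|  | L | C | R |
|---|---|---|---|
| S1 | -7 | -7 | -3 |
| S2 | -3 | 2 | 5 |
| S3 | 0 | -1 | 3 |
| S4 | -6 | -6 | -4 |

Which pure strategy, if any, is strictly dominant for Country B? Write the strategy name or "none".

R

R vs L: S1: -3>-7, S2: 5>-3, S3: 3>0, S4: -4>-6.
R vs C: S1: -3>-7, S2: 5>2, S3: 3>-1, S4: -4>-6.
R strictly beats every other strategy against every opponent action, so it is strictly dominant.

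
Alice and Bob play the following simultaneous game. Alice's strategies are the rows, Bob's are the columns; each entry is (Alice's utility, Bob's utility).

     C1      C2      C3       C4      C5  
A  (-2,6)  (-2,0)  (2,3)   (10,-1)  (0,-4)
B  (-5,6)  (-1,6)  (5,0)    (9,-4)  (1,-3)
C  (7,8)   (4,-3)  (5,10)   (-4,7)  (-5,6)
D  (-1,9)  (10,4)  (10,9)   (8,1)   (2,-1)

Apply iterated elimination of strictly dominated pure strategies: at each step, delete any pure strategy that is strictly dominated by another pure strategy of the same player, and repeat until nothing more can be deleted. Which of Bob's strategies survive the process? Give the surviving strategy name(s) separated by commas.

C1, C3

Bob's strategy C4 is strictly dominated by C1 (A: 6>-1, B: 6>-4, C: 8>7, D: 9>1) and is removed.
Alice's strategy A is strictly dominated by D (C1: -1>-2, C2: 10>-2, C3: 10>2, C5: 2>0) and is removed.
Alice's strategy B is strictly dominated by D (C1: -1>-5, C2: 10>-1, C3: 10>5, C5: 2>1) and is removed.
Column C2 is eliminated: C1 beats it against every remaining row (C: 8>-3, D: 9>4).
For Bob, C1 strictly dominates C5 on the remaining rows (C: 8>6, D: 9>-1); eliminate C5.
Among the remaining strategies, none is strictly dominated by another pure strategy of the same player, so the elimination stops.
Surviving strategies — Alice: {C, D}; Bob: {C1, C3}.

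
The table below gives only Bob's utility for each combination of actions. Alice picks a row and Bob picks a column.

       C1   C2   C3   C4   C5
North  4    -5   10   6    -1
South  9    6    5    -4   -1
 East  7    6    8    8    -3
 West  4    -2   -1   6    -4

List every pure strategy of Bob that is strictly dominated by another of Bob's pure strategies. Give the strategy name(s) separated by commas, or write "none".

C1 is not dominated — it holds its own against C2 at North (4>-5); C3 at South (9>5); C4 at South (9>-4); C5 at North (4>-1).
C1 strictly dominates C2 — North: 4>-5, South: 9>6, East: 7>6, West: 4>-2.
C3 is not dominated — it holds its own against C1 at North (10>4); C2 at North (10>-5); C4 at North (10>6); C5 at North (10>-1).
Nothing dominates C4: C1 at North (6>4); C2 at North (6>-5); C3 at East (8=8); C5 at North (6>-1).
C5 is strictly dominated by C1 (North: 4>-1, South: 9>-1, East: 7>-3, West: 4>-4).

C2, C5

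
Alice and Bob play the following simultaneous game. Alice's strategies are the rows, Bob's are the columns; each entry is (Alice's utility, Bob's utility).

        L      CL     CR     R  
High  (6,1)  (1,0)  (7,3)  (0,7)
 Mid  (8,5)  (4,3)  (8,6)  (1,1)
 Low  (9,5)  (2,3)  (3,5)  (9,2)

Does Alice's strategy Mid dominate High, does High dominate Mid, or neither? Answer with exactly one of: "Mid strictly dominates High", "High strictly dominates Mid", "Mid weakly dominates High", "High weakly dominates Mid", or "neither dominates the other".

Compare Mid to High across every action of Bob: L: 8>6, CL: 4>1, CR: 8>7, R: 1>0.
Mid gives a strictly higher payoff against every action of Bob, so Mid strictly dominates High.

Mid strictly dominates High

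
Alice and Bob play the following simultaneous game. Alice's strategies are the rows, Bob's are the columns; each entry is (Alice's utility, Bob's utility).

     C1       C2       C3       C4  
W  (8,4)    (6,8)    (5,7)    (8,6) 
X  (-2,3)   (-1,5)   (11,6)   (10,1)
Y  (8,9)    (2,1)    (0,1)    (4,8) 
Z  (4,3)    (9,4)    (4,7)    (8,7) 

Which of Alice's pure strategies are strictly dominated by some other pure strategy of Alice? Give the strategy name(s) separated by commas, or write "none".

none

W is not dominated — it holds its own against X at C1 (8>-2); Y at C1 (8=8); Z at C1 (8>4).
X: no other strategy beats it everywhere (W at C3 (11>5); Y at C3 (11>0); Z at C3 (11>4)).
Y: no other strategy beats it everywhere (W at C1 (8=8); X at C1 (8>-2); Z at C1 (8>4)).
Nothing dominates Z: W at C2 (9>6); X at C1 (4>-2); Y at C2 (9>2).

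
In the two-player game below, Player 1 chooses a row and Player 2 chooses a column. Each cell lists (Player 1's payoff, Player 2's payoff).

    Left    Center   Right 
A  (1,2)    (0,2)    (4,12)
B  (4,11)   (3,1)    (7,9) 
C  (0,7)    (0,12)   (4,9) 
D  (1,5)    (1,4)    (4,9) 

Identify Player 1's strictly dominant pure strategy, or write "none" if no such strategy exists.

B vs A: Left: 4>1, Center: 3>0, Right: 7>4.
B vs C: Left: 4>0, Center: 3>0, Right: 7>4.
B vs D: Left: 4>1, Center: 3>1, Right: 7>4.
B strictly beats every other strategy against every opponent action, so it is strictly dominant.

B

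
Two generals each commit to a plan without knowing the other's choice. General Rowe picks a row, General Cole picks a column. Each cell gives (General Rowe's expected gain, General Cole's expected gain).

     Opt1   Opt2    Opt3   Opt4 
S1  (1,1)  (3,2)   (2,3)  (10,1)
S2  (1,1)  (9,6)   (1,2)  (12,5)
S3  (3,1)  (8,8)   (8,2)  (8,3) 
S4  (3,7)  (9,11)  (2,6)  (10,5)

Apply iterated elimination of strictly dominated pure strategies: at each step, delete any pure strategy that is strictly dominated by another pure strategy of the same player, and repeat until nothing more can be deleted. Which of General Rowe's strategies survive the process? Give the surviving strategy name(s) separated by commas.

S2, S4

Column Opt1 is eliminated: Opt2 beats it against every remaining row (S1: 2>1, S2: 6>1, S3: 8>1, S4: 11>7).
General Cole's strategy Opt4 is strictly dominated by Opt2 (S1: 2>1, S2: 6>5, S3: 8>3, S4: 11>5) and is removed.
For General Rowe, S3 strictly dominates S1 on the remaining columns (Opt2: 8>3, Opt3: 8>2); eliminate S1.
For General Cole, Opt2 strictly dominates Opt3 on the remaining rows (S2: 6>2, S3: 8>2, S4: 11>6); eliminate Opt3.
General Rowe's strategy S3 is strictly dominated by S2 (Opt2: 9>8) and is removed.
Among the remaining strategies, none is strictly dominated by another pure strategy of the same player, so the elimination stops.
Surviving strategies — General Rowe: {S2, S4}; General Cole: {Opt2}.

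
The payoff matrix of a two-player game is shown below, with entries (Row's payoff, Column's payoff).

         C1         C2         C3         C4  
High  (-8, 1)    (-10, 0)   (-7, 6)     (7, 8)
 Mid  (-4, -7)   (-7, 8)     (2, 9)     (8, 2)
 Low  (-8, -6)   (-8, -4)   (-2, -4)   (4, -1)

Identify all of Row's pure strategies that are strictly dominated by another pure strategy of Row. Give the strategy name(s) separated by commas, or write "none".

Mid strictly dominates High — C1: -4>-8, C2: -7>-10, C3: 2>-7, C4: 8>7.
Nothing dominates Mid: High at C1 (-4>-8); Low at C1 (-4>-8).
Low: dominated, since Mid does at least as well everywhere (C1: -4>-8, C2: -7>-8, C3: 2>-2, C4: 8>4).

High, Low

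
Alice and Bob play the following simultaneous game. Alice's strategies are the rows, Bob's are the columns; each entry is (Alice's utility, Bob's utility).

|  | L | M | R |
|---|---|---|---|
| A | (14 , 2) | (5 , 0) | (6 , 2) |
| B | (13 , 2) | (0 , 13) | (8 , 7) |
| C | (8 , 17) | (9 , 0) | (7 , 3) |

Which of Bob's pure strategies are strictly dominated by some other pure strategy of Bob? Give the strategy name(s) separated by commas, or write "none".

none

L is not dominated — it holds its own against M at A (2>0); R at A (2=2).
M is not dominated — it holds its own against L at B (13>2); R at B (13>7).
R is not dominated — it holds its own against L at A (2=2); M at A (2>0).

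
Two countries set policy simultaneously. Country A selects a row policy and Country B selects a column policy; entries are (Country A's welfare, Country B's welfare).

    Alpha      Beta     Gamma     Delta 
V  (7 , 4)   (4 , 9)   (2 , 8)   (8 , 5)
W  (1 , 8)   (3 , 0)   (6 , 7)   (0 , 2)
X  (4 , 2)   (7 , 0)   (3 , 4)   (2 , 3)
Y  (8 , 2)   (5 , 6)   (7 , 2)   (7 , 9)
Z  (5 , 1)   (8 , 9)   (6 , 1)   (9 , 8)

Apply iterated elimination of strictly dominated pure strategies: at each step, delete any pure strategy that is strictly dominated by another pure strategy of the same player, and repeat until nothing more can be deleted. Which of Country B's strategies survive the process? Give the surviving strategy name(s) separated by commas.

Country A's strategy W is strictly dominated by Y (Alpha: 8>1, Beta: 5>3, Gamma: 7>6, Delta: 7>0) and is removed.
Row X is eliminated: Z beats it against every remaining column (Alpha: 5>4, Beta: 8>7, Gamma: 6>3, Delta: 9>2).
For Country B, Beta strictly dominates Alpha on the remaining rows (V: 9>4, Y: 6>2, Z: 9>1); eliminate Alpha.
Row V is eliminated: Z beats it against every remaining column (Beta: 8>4, Gamma: 6>2, Delta: 9>8).
Column Gamma is eliminated: Beta beats it against every remaining row (Y: 6>2, Z: 9>1).
Country A's strategy Y is strictly dominated by Z (Beta: 8>5, Delta: 9>7) and is removed.
Country B's strategy Delta is strictly dominated by Beta (Z: 9>8) and is removed.
Among the remaining strategies, none is strictly dominated by another pure strategy of the same player, so the elimination stops.
Surviving strategies — Country A: {Z}; Country B: {Beta}.

Beta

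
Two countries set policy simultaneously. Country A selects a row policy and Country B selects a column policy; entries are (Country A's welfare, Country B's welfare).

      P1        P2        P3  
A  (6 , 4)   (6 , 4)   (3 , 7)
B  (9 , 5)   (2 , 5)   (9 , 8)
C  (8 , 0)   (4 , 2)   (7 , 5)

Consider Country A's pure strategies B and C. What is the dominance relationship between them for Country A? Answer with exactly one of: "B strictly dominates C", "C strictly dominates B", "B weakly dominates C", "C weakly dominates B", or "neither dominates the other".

Compare B to C across each choice by Country B: P1: 9>8, P2: 2<4, P3: 9>7.
B does better at P1, P3 but worse at P2; neither strategy dominates the other.

neither dominates the other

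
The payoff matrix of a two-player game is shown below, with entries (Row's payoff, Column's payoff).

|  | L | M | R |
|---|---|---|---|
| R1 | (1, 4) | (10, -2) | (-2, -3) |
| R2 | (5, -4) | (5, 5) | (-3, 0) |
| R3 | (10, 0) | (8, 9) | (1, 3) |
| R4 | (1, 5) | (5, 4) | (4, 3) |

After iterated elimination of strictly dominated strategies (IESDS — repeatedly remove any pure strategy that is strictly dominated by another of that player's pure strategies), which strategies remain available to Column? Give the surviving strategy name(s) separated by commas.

Row R2 is eliminated: R3 beats it against every remaining column (L: 10>5, M: 8>5, R: 1>-3).
For Column, M strictly dominates R on the remaining rows (R1: -2>-3, R3: 9>3, R4: 4>3); eliminate R.
Row R4 is eliminated: R3 beats it against every remaining column (L: 10>1, M: 8>5).
Among the remaining strategies, none is strictly dominated by another pure strategy of the same player, so the elimination stops.
Surviving strategies — Row: {R1, R3}; Column: {L, M}.

L, M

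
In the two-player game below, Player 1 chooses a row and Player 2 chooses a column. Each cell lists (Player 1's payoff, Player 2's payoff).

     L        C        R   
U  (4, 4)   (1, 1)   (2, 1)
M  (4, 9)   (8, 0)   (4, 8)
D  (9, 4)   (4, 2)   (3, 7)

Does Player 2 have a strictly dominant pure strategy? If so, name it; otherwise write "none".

L fails to dominate R at D (4<7).
C fails to dominate L at U (1<4).
R fails to dominate L at U (1<4).
No single strategy dominates all the others.

none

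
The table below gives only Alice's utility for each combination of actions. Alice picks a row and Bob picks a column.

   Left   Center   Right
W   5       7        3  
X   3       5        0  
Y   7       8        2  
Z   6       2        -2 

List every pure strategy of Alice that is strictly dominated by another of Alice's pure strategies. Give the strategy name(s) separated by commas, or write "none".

X, Z

Nothing dominates W: X at Left (5>3); Y at Right (3>2); Z at Center (7>2).
W strictly dominates X — Left: 5>3, Center: 7>5, Right: 3>0.
Y: no other strategy beats it everywhere (W at Left (7>5); X at Left (7>3); Z at Left (7>6)).
Z: dominated, since Y does at least as well everywhere (Left: 7>6, Center: 8>2, Right: 2>-2).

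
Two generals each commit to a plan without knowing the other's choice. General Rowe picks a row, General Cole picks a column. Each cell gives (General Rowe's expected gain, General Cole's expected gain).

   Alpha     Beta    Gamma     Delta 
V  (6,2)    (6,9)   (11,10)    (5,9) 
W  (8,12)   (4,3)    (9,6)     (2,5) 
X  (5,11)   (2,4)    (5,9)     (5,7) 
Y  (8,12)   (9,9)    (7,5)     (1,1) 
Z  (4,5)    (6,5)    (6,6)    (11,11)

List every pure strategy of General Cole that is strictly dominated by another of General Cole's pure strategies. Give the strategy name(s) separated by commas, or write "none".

none

Nothing dominates Alpha: Beta at W (12>3); Gamma at W (12>6); Delta at W (12>5).
Beta is not dominated — it holds its own against Alpha at V (9>2); Gamma at Y (9>5); Delta at V (9=9).
Gamma is not dominated — it holds its own against Alpha at V (10>2); Beta at V (10>9); Delta at V (10>9).
Nothing dominates Delta: Alpha at V (9>2); Beta at V (9=9); Gamma at Z (11>6).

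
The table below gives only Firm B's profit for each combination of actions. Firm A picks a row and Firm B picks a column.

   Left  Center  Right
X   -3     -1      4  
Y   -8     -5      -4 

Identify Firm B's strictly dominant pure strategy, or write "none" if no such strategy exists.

Right vs Left: X: 4>-3, Y: -4>-8.
Right vs Center: X: 4>-1, Y: -4>-5.
Right strictly beats every other strategy against every opponent action, so it is strictly dominant.

Right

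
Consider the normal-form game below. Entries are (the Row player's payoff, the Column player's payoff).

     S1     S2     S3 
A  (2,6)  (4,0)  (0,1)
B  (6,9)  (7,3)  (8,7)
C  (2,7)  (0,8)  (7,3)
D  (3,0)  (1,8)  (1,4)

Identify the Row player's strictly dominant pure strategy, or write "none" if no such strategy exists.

B

B vs A: S1: 6>2, S2: 7>4, S3: 8>0.
B vs C: S1: 6>2, S2: 7>0, S3: 8>7.
B vs D: S1: 6>3, S2: 7>1, S3: 8>1.
B strictly beats every other strategy against every opponent action, so it is strictly dominant.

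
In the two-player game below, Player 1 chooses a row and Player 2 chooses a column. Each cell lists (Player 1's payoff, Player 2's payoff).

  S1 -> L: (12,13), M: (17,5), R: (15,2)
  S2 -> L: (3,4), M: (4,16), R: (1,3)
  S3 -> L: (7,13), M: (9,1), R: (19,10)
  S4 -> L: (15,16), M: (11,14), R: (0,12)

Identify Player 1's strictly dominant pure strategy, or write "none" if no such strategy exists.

none

S1 fails to dominate S3 at R (15<19).
S2 fails to dominate S1 at L (3<12).
S3 fails to dominate S1 at L (7<12).
S4 fails to dominate S1 at M (11<17).
No single strategy dominates all the others.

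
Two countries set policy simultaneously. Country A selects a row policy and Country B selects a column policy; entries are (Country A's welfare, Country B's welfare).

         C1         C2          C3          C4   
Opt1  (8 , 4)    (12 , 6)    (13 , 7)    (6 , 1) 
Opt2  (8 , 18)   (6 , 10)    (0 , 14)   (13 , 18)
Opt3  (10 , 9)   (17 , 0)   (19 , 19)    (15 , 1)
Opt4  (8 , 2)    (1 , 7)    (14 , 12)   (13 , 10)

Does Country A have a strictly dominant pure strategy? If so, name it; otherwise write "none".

Opt3 vs Opt1: C1: 10>8, C2: 17>12, C3: 19>13, C4: 15>6.
Opt3 vs Opt2: C1: 10>8, C2: 17>6, C3: 19>0, C4: 15>13.
Opt3 vs Opt4: C1: 10>8, C2: 17>1, C3: 19>14, C4: 15>13.
Opt3 strictly beats every other strategy against every opponent action, so it is strictly dominant.

Opt3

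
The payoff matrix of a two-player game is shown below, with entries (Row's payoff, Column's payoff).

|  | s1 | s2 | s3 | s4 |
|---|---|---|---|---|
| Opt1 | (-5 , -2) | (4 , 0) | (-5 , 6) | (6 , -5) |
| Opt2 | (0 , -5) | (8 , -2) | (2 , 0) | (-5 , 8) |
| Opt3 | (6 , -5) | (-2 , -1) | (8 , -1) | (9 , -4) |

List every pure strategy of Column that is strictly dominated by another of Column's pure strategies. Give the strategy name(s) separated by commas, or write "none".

s2 strictly dominates s1 — Opt1: 0>-2, Opt2: -2>-5, Opt3: -1>-5.
s2: no other strategy beats it everywhere (s1 at Opt1 (0>-2); s3 at Opt3 (-1=-1); s4 at Opt1 (0>-5)).
s3: no other strategy beats it everywhere (s1 at Opt1 (6>-2); s2 at Opt1 (6>0); s4 at Opt1 (6>-5)).
Nothing dominates s4: s1 at Opt2 (8>-5); s2 at Opt2 (8>-2); s3 at Opt2 (8>0).

s1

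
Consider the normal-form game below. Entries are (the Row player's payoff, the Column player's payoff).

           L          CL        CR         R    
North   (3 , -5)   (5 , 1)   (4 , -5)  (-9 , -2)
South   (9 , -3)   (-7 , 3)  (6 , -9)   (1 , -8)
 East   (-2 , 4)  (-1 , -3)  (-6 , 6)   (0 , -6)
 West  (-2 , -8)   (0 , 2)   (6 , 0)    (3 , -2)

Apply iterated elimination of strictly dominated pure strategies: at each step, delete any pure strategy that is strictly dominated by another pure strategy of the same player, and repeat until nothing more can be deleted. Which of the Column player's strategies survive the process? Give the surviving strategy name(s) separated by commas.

CL

Column R is eliminated: CL beats it against every remaining row (North: 1>-2, South: 3>-8, East: -3>-6, West: 2>-2).
For the Row player, North strictly dominates East on the remaining columns (L: 3>-2, CL: 5>-1, CR: 4>-6); eliminate East.
For the Column player, CL strictly dominates L on the remaining rows (North: 1>-5, South: 3>-3, West: 2>-8); eliminate L.
For the Column player, CL strictly dominates CR on the remaining rows (North: 1>-5, South: 3>-9, West: 2>0); eliminate CR.
Row South is eliminated: North beats it against every remaining column (CL: 5>-7).
For the Row player, North strictly dominates West on the remaining columns (CL: 5>0); eliminate West.
Among the remaining strategies, none is strictly dominated by another pure strategy of the same player, so the elimination stops.
Surviving strategies — the Row player: {North}; the Column player: {CL}.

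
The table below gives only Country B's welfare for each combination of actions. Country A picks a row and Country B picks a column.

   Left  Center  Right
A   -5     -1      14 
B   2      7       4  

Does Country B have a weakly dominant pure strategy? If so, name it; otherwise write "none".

none

Left fails to dominate Center at A (-5<-1).
Center fails to dominate Right at A (-1<14).
Right fails to dominate Center at B (4<7).
No single strategy dominates all the others.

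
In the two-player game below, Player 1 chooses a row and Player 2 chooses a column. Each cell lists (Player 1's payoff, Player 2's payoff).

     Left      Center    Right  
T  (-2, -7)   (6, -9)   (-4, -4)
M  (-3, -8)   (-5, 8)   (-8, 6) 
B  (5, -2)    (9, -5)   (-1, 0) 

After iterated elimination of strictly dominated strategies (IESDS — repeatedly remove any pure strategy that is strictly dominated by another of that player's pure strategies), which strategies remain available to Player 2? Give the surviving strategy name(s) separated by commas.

Right

For Player 1, B strictly dominates T on the remaining columns (Left: 5>-2, Center: 9>6, Right: -1>-4); eliminate T.
Player 1's strategy M is strictly dominated by B (Left: 5>-3, Center: 9>-5, Right: -1>-8) and is removed.
For Player 2, Right strictly dominates Left on the remaining rows (B: 0>-2); eliminate Left.
Column Center is eliminated: Right beats it against every remaining row (B: 0>-5).
Among the remaining strategies, none is strictly dominated by another pure strategy of the same player, so the elimination stops.
Surviving strategies — Player 1: {B}; Player 2: {Right}.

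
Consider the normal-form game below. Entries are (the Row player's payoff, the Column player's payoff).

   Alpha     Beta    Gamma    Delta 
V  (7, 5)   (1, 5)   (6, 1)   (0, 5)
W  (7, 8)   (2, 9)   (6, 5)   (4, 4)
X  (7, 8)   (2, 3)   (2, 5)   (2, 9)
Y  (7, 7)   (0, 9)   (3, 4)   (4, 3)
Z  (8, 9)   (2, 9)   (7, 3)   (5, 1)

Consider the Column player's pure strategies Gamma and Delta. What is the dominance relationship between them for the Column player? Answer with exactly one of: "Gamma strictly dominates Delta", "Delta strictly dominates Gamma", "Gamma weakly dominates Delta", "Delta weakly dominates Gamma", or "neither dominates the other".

neither dominates the other

Gamma's payoffs vs Delta's, by the Row player's action — V: 1<5, W: 5>4, X: 5<9, Y: 4>3, Z: 3>1.
Gamma does better at W, Y, Z but worse at V, X; neither strategy dominates the other.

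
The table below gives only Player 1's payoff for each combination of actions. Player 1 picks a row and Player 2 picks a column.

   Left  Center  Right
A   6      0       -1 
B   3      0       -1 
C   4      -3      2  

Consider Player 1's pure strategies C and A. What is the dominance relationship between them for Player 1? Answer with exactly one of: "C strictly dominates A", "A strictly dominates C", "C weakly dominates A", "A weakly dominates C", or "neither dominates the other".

C's payoffs vs A's, by Player 2's action — Left: 4<6, Center: -3<0, Right: 2>-1.
C does better at Right but worse at Left, Center; neither strategy dominates the other.

neither dominates the other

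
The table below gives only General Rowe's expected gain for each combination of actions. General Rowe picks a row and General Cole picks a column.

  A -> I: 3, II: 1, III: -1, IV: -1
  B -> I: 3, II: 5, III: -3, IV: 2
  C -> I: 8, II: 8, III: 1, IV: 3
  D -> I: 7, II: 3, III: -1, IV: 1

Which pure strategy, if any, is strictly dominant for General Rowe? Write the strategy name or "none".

C vs A: I: 8>3, II: 8>1, III: 1>-1, IV: 3>-1.
C vs B: I: 8>3, II: 8>5, III: 1>-3, IV: 3>2.
C vs D: I: 8>7, II: 8>3, III: 1>-1, IV: 3>1.
C strictly beats every other strategy against every opponent action, so it is strictly dominant.

C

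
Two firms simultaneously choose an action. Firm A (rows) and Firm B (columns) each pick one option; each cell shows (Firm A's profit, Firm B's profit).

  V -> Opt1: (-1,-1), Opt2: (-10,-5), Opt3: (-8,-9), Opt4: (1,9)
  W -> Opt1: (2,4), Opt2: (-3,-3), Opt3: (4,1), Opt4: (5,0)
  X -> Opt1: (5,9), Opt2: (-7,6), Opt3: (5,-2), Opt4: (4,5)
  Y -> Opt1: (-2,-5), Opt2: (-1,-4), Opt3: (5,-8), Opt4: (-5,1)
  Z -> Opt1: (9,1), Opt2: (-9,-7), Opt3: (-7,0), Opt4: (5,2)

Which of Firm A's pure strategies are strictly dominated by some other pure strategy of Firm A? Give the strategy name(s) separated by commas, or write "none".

V

V is strictly dominated by W (Opt1: 2>-1, Opt2: -3>-10, Opt3: 4>-8, Opt4: 5>1).
Nothing dominates W: V at Opt1 (2>-1); X at Opt2 (-3>-7); Y at Opt1 (2>-2); Z at Opt2 (-3>-9).
X: no other strategy beats it everywhere (V at Opt1 (5>-1); W at Opt1 (5>2); Y at Opt1 (5>-2); Z at Opt2 (-7>-9)).
Nothing dominates Y: V at Opt2 (-1>-10); W at Opt2 (-1>-3); X at Opt2 (-1>-7); Z at Opt2 (-1>-9).
Z: no other strategy beats it everywhere (V at Opt1 (9>-1); W at Opt1 (9>2); X at Opt1 (9>5); Y at Opt1 (9>-2)).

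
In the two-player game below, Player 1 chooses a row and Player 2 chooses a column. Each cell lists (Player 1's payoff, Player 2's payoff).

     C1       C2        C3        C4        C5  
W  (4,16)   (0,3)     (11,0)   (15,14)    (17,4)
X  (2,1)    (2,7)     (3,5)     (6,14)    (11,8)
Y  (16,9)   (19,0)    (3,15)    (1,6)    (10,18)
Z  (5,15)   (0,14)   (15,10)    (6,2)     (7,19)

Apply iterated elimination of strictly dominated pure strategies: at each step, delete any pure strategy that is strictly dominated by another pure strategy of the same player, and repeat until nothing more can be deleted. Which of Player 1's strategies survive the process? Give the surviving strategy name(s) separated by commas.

Player 2's strategy C2 is strictly dominated by C5 (W: 4>3, X: 8>7, Y: 18>0, Z: 19>14) and is removed.
Player 1's strategy X is strictly dominated by W (C1: 4>2, C3: 11>3, C4: 15>6, C5: 17>11) and is removed.
Column C3 is eliminated: C5 beats it against every remaining row (W: 4>0, Y: 18>15, Z: 19>10).
Player 2's strategy C4 is strictly dominated by C1 (W: 16>14, Y: 9>6, Z: 15>2) and is removed.
Row Z is eliminated: Y beats it against every remaining column (C1: 16>5, C5: 10>7).
Among the remaining strategies, none is strictly dominated by another pure strategy of the same player, so the elimination stops.
Surviving strategies — Player 1: {W, Y}; Player 2: {C1, C5}.

W, Y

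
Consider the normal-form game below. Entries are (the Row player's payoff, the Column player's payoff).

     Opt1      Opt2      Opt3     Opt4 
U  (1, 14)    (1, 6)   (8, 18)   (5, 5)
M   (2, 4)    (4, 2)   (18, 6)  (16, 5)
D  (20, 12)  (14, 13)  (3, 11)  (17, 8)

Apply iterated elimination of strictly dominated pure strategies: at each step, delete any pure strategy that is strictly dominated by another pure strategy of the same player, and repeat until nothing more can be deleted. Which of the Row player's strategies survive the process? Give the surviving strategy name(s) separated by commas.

The Row player's strategy U is strictly dominated by M (Opt1: 2>1, Opt2: 4>1, Opt3: 18>8, Opt4: 16>5) and is removed.
Column Opt4 is eliminated: Opt3 beats it against every remaining row (M: 6>5, D: 11>8).
Among the remaining strategies, none is strictly dominated by another pure strategy of the same player, so the elimination stops.
Surviving strategies — the Row player: {M, D}; the Column player: {Opt1, Opt2, Opt3}.

M, D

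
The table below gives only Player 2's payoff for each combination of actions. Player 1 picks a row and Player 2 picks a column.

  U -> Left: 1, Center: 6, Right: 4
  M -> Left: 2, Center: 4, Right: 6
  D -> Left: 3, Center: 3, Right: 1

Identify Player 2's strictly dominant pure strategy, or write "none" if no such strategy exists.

Left fails to dominate Center at U (1<6).
Center fails to dominate Left at D (3=3).
Right fails to dominate Left at D (1<3).
No single strategy dominates all the others.

none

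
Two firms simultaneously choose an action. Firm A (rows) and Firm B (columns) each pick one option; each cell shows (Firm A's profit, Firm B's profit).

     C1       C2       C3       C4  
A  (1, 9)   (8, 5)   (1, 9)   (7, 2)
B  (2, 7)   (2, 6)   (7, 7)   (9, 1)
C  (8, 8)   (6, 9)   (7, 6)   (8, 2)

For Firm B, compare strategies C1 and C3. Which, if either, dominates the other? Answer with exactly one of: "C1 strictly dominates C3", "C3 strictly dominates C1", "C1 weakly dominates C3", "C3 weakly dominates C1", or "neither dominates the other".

C1 weakly dominates C3

C1's payoffs vs C3's, by Firm A's action — A: 9=9, B: 7=7, C: 8>6.
C1 is at least as good everywhere and strictly better somewhere (tied only at A, B), so C1 weakly but not strictly dominates C3.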